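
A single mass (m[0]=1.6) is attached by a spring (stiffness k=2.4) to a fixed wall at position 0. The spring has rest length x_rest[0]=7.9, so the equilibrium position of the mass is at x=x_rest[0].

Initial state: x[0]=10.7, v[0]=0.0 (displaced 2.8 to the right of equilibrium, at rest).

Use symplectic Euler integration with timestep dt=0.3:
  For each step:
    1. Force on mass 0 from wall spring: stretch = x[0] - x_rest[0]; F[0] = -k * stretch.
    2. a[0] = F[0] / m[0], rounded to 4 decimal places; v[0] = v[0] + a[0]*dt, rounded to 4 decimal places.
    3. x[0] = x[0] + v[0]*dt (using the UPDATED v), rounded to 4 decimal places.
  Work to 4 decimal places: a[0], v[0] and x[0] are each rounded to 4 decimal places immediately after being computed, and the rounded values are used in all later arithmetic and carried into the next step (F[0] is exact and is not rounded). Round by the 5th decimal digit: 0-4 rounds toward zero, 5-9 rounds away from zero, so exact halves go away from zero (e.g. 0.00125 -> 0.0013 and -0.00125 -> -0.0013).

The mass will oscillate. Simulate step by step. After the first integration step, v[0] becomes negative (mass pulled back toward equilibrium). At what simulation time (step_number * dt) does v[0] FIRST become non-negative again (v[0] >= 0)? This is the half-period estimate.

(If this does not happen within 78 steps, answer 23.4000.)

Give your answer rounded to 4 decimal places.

Step 0: x=[10.7000] v=[0.0000]
Step 1: x=[10.3220] v=[-1.2600]
Step 2: x=[9.6170] v=[-2.3499]
Step 3: x=[8.6802] v=[-3.1226]
Step 4: x=[7.6381] v=[-3.4737]
Step 5: x=[6.6314] v=[-3.3558]
Step 6: x=[5.7959] v=[-2.7849]
Step 7: x=[5.2445] v=[-1.8380]
Step 8: x=[5.0516] v=[-0.6430]
Step 9: x=[5.2432] v=[0.6388]
First v>=0 after going negative at step 9, time=2.7000

Answer: 2.7000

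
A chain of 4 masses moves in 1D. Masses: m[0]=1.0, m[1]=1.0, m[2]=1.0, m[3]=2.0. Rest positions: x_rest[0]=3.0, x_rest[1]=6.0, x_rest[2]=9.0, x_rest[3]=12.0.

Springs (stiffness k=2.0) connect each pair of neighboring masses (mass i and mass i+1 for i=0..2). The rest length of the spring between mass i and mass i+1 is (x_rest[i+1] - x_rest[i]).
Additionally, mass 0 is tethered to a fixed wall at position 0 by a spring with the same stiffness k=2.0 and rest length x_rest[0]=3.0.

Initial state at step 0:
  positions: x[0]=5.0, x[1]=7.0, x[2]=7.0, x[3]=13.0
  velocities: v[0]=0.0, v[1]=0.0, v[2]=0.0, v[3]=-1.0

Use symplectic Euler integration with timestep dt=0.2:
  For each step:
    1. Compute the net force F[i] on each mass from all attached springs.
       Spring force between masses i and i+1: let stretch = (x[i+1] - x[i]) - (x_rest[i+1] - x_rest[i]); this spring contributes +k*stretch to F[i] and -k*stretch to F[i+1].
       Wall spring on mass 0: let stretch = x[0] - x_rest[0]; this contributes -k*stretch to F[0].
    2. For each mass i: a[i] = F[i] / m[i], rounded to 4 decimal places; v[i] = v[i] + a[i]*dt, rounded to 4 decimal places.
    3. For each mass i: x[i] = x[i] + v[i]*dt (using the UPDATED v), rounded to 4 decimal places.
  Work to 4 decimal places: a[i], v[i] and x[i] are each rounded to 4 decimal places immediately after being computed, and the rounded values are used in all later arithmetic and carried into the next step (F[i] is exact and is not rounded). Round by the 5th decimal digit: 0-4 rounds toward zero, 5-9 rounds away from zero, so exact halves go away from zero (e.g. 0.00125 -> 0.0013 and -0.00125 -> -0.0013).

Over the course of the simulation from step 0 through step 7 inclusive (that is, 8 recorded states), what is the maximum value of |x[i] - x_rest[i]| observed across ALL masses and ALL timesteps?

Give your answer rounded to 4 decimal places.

Step 0: x=[5.0000 7.0000 7.0000 13.0000] v=[0.0000 0.0000 0.0000 -1.0000]
Step 1: x=[4.7600 6.8400 7.4800 12.6800] v=[-1.2000 -0.8000 2.4000 -1.6000]
Step 2: x=[4.3056 6.5648 8.3248 12.2720] v=[-2.2720 -1.3760 4.2240 -2.0400]
Step 3: x=[3.6875 6.2497 9.3446 11.8261] v=[-3.0906 -1.5757 5.0989 -2.2294]
Step 4: x=[2.9794 5.9772 10.3153 11.4010] v=[-3.5407 -1.3626 4.8535 -2.1257]
Step 5: x=[2.2727 5.8119 11.0258 11.0524] v=[-3.5333 -0.8265 3.5525 -1.7428]
Step 6: x=[1.6674 5.7806 11.3213 10.8228] v=[-3.0267 -0.1566 1.4776 -1.1481]
Step 7: x=[1.2577 5.8635 11.1337 10.7331] v=[-2.0484 0.4144 -0.9381 -0.4484]
Max displacement = 2.3213

Answer: 2.3213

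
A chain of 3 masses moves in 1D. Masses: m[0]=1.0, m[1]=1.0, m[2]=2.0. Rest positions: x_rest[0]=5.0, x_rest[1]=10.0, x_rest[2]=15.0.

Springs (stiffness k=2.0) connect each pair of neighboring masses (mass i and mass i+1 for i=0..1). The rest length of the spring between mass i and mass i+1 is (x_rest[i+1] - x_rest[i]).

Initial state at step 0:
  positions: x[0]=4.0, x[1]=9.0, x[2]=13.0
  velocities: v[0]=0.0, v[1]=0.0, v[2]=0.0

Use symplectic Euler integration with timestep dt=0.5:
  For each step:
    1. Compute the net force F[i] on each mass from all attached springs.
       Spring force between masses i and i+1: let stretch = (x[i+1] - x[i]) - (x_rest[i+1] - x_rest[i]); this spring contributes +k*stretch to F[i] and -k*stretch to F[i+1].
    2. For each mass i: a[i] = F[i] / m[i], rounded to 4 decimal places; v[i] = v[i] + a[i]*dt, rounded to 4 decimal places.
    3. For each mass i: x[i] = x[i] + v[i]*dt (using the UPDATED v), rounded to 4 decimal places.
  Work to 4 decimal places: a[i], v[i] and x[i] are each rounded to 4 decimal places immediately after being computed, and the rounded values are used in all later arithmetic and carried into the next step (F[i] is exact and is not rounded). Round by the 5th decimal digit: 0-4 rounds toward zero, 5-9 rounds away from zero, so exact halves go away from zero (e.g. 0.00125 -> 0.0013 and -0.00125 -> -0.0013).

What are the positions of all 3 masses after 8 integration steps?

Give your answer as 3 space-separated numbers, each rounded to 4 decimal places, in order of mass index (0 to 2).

Answer: 3.8760 8.4843 13.3204

Derivation:
Step 0: x=[4.0000 9.0000 13.0000] v=[0.0000 0.0000 0.0000]
Step 1: x=[4.0000 8.5000 13.2500] v=[0.0000 -1.0000 0.5000]
Step 2: x=[3.7500 8.1250 13.5625] v=[-0.5000 -0.7500 0.6250]
Step 3: x=[3.1875 8.2813 13.7657] v=[-1.1250 0.3125 0.4063]
Step 4: x=[2.6719 8.6329 13.8478] v=[-1.0312 0.7031 0.1641]
Step 5: x=[2.6368 8.6114 13.8762] v=[-0.0702 -0.0430 0.0567]
Step 6: x=[3.0890 8.2350 13.8384] v=[0.9044 -0.7528 -0.0757]
Step 7: x=[3.6142 8.0873 13.6497] v=[1.0504 -0.2954 -0.3774]
Step 8: x=[3.8760 8.4843 13.3204] v=[0.5235 0.7939 -0.6586]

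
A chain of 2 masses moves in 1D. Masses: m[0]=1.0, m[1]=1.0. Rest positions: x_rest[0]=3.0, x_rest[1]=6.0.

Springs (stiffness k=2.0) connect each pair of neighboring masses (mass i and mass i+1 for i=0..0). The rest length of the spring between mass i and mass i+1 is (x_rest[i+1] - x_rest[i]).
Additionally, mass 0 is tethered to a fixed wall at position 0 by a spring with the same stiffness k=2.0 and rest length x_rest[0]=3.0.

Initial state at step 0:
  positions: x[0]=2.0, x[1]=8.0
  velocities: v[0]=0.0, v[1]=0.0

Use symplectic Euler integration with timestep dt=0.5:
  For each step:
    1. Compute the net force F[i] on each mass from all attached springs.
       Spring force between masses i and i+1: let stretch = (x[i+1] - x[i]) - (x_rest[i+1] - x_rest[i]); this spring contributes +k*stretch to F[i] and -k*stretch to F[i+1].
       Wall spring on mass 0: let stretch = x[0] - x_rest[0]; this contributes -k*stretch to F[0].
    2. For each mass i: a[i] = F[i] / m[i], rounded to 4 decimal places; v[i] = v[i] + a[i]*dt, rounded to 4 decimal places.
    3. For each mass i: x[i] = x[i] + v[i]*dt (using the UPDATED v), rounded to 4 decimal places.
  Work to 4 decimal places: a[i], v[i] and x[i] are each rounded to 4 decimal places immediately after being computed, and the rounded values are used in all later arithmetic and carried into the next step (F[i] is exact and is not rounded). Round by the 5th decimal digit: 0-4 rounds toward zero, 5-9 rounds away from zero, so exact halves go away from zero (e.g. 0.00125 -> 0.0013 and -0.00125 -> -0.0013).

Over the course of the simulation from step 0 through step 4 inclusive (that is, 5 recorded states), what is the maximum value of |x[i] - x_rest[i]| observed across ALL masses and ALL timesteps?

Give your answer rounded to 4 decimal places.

Step 0: x=[2.0000 8.0000] v=[0.0000 0.0000]
Step 1: x=[4.0000 6.5000] v=[4.0000 -3.0000]
Step 2: x=[5.2500 5.2500] v=[2.5000 -2.5000]
Step 3: x=[3.8750 5.5000] v=[-2.7500 0.5000]
Step 4: x=[1.3750 6.4375] v=[-5.0000 1.8750]
Max displacement = 2.2500

Answer: 2.2500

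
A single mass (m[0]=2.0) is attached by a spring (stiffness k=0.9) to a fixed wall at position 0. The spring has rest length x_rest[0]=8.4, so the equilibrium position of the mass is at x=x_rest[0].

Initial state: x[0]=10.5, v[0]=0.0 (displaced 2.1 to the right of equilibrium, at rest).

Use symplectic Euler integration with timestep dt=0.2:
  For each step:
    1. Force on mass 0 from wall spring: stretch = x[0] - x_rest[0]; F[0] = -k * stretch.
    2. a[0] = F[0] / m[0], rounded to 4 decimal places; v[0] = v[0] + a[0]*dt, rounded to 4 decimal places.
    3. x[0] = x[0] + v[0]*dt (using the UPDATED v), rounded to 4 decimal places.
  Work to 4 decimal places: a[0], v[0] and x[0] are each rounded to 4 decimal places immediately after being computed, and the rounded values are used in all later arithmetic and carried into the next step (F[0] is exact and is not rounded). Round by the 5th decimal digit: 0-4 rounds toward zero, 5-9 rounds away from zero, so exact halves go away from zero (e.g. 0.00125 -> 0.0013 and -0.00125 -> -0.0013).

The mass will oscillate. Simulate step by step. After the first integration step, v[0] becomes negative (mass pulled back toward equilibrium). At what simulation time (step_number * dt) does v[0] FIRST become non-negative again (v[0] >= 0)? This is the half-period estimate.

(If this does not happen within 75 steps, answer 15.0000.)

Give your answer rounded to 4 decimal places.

Answer: 4.8000

Derivation:
Step 0: x=[10.5000] v=[0.0000]
Step 1: x=[10.4622] v=[-0.1890]
Step 2: x=[10.3873] v=[-0.3746]
Step 3: x=[10.2766] v=[-0.5535]
Step 4: x=[10.1321] v=[-0.7224]
Step 5: x=[9.9564] v=[-0.8783]
Step 6: x=[9.7527] v=[-1.0184]
Step 7: x=[9.5247] v=[-1.1401]
Step 8: x=[9.2764] v=[-1.2413]
Step 9: x=[9.0124] v=[-1.3202]
Step 10: x=[8.7373] v=[-1.3753]
Step 11: x=[8.4562] v=[-1.4057]
Step 12: x=[8.1740] v=[-1.4108]
Step 13: x=[7.8959] v=[-1.3905]
Step 14: x=[7.6269] v=[-1.3451]
Step 15: x=[7.3718] v=[-1.2755]
Step 16: x=[7.1352] v=[-1.1830]
Step 17: x=[6.9214] v=[-1.0692]
Step 18: x=[6.7342] v=[-0.9361]
Step 19: x=[6.5770] v=[-0.7862]
Step 20: x=[6.4526] v=[-0.6221]
Step 21: x=[6.3632] v=[-0.4468]
Step 22: x=[6.3105] v=[-0.2635]
Step 23: x=[6.2954] v=[-0.0754]
Step 24: x=[6.3182] v=[0.1140]
First v>=0 after going negative at step 24, time=4.8000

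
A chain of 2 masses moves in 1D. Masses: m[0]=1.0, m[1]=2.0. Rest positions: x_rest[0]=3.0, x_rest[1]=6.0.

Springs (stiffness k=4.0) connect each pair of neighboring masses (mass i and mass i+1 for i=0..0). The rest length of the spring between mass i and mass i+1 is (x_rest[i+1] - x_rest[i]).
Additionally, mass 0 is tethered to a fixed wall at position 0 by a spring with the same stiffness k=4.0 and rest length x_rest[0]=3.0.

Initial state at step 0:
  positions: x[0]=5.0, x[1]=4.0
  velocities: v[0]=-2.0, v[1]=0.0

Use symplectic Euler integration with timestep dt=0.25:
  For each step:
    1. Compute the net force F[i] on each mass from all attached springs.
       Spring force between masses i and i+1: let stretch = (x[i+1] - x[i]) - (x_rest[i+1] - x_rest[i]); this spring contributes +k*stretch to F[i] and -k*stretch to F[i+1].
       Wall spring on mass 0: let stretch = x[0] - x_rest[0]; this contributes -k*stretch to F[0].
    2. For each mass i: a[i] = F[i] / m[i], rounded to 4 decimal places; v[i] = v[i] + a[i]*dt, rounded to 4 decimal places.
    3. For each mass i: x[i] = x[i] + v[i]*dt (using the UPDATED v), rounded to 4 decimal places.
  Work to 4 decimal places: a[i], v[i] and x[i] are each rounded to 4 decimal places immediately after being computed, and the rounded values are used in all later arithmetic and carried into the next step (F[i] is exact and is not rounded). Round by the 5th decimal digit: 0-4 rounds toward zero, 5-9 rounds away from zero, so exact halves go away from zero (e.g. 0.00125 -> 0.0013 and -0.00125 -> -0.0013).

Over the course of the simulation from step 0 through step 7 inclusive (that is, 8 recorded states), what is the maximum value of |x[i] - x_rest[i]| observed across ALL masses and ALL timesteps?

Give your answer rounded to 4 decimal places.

Answer: 3.7656

Derivation:
Step 0: x=[5.0000 4.0000] v=[-2.0000 0.0000]
Step 1: x=[3.0000 4.5000] v=[-8.0000 2.0000]
Step 2: x=[0.6250 5.1875] v=[-9.5000 2.7500]
Step 3: x=[-0.7656 5.6797] v=[-5.5625 1.9688]
Step 4: x=[-0.3535 5.7413] v=[1.6484 0.2462]
Step 5: x=[1.6707 5.4160] v=[8.0967 -1.3012]
Step 6: x=[4.2135 4.9975] v=[10.1713 -1.6739]
Step 7: x=[5.8990 4.8560] v=[6.7418 -0.5659]
Max displacement = 3.7656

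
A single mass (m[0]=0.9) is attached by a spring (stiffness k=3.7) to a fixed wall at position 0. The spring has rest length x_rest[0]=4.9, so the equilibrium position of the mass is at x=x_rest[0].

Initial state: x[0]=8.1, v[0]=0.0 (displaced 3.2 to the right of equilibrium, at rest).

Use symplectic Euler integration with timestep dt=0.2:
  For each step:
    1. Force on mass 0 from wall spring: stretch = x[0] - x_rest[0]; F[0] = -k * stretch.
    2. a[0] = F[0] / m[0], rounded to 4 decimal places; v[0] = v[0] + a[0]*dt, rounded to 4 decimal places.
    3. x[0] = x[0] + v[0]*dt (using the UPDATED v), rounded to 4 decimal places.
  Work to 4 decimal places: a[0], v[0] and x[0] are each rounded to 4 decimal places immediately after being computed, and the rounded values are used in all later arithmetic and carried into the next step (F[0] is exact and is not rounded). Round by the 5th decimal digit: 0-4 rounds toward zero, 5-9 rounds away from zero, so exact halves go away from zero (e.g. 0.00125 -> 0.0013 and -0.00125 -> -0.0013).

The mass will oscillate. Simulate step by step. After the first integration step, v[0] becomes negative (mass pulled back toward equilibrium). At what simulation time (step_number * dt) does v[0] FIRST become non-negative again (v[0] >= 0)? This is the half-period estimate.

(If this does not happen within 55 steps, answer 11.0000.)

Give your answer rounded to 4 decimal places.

Answer: 1.6000

Derivation:
Step 0: x=[8.1000] v=[0.0000]
Step 1: x=[7.5738] v=[-2.6311]
Step 2: x=[6.6079] v=[-4.8296]
Step 3: x=[5.3611] v=[-6.2339]
Step 4: x=[4.0385] v=[-6.6130]
Step 5: x=[2.8576] v=[-5.9047]
Step 6: x=[2.0125] v=[-4.2254]
Step 7: x=[1.6423] v=[-1.8512]
Step 8: x=[1.8078] v=[0.8274]
First v>=0 after going negative at step 8, time=1.6000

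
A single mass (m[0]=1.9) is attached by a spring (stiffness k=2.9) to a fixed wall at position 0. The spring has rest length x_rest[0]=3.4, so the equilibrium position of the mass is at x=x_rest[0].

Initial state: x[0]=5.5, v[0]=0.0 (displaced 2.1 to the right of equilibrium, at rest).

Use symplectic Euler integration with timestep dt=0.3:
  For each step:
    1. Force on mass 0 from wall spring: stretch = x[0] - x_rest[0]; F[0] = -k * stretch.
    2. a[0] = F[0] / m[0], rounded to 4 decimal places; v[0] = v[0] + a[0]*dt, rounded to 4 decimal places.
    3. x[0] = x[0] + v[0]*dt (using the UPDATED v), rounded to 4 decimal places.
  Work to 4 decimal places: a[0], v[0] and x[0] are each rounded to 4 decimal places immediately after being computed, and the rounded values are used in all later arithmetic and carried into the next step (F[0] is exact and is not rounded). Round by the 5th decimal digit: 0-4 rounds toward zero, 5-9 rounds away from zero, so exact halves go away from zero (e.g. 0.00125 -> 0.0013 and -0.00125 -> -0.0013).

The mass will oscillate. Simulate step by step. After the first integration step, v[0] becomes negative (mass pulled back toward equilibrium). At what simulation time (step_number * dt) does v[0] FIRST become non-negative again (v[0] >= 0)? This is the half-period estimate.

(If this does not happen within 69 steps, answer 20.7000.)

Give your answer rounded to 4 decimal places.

Answer: 2.7000

Derivation:
Step 0: x=[5.5000] v=[0.0000]
Step 1: x=[5.2115] v=[-0.9616]
Step 2: x=[4.6742] v=[-1.7911]
Step 3: x=[3.9619] v=[-2.3745]
Step 4: x=[3.1724] v=[-2.6318]
Step 5: x=[2.4141] v=[-2.5276]
Step 6: x=[1.7912] v=[-2.0762]
Step 7: x=[1.3893] v=[-1.3396]
Step 8: x=[1.2636] v=[-0.4189]
Step 9: x=[1.4314] v=[0.5593]
First v>=0 after going negative at step 9, time=2.7000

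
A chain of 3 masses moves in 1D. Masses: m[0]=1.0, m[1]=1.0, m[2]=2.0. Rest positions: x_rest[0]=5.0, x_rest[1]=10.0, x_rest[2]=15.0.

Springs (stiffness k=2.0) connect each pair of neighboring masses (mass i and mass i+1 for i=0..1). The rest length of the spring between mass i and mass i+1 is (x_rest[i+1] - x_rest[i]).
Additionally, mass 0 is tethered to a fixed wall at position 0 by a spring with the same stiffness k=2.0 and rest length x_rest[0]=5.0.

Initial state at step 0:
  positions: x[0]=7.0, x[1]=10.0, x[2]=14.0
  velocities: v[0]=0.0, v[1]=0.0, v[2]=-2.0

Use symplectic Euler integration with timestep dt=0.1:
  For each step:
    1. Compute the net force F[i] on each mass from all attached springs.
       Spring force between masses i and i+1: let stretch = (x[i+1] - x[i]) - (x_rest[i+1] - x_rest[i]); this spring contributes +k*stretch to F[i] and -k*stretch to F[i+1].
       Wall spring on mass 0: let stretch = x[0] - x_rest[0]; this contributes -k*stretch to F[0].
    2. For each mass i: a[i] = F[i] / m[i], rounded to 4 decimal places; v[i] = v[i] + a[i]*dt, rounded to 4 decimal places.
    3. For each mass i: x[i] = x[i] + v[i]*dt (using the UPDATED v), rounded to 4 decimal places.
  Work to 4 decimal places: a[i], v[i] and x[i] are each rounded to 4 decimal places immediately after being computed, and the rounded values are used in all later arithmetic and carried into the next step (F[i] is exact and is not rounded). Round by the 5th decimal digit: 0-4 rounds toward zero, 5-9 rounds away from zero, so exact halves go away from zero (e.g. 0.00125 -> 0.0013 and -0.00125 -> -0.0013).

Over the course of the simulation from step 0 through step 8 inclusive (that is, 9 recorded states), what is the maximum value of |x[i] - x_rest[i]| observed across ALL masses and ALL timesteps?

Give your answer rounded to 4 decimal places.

Step 0: x=[7.0000 10.0000 14.0000] v=[0.0000 0.0000 -2.0000]
Step 1: x=[6.9200 10.0200 13.8100] v=[-0.8000 0.2000 -1.9000]
Step 2: x=[6.7636 10.0538 13.6321] v=[-1.5640 0.3380 -1.7790]
Step 3: x=[6.5377 10.0934 13.4684] v=[-2.2587 0.3956 -1.6368]
Step 4: x=[6.2522 10.1294 13.3210] v=[-2.8551 0.3595 -1.4743]
Step 5: x=[5.9192 10.1516 13.1917] v=[-3.3301 0.2224 -1.2935]
Step 6: x=[5.5525 10.1500 13.0820] v=[-3.6675 -0.0161 -1.0975]
Step 7: x=[5.1667 10.1151 12.9929] v=[-3.8585 -0.3492 -0.8907]
Step 8: x=[4.7765 10.0388 12.9251] v=[-3.9022 -0.7633 -0.6785]
Max displacement = 2.0749

Answer: 2.0749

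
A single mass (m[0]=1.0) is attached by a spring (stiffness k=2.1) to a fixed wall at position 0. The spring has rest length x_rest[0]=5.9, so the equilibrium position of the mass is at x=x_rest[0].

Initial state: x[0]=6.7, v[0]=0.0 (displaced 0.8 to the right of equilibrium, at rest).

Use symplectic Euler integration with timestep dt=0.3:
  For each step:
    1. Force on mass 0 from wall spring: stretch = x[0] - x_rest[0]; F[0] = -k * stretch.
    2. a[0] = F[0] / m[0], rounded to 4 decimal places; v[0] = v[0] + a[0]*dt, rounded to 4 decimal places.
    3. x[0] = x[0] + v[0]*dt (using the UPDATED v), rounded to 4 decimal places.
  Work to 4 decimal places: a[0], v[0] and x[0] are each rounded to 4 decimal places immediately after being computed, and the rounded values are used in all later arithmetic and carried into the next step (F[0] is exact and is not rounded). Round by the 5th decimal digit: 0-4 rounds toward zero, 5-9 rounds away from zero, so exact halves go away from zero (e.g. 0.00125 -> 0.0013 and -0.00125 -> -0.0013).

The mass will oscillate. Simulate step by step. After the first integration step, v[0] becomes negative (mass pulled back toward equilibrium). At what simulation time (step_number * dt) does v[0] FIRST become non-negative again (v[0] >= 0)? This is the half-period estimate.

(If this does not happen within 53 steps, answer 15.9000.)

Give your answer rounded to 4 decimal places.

Step 0: x=[6.7000] v=[0.0000]
Step 1: x=[6.5488] v=[-0.5040]
Step 2: x=[6.2750] v=[-0.9128]
Step 3: x=[5.9303] v=[-1.1491]
Step 4: x=[5.5798] v=[-1.1682]
Step 5: x=[5.2899] v=[-0.9665]
Step 6: x=[5.1153] v=[-0.5821]
Step 7: x=[5.0890] v=[-0.0877]
Step 8: x=[5.2160] v=[0.4232]
First v>=0 after going negative at step 8, time=2.4000

Answer: 2.4000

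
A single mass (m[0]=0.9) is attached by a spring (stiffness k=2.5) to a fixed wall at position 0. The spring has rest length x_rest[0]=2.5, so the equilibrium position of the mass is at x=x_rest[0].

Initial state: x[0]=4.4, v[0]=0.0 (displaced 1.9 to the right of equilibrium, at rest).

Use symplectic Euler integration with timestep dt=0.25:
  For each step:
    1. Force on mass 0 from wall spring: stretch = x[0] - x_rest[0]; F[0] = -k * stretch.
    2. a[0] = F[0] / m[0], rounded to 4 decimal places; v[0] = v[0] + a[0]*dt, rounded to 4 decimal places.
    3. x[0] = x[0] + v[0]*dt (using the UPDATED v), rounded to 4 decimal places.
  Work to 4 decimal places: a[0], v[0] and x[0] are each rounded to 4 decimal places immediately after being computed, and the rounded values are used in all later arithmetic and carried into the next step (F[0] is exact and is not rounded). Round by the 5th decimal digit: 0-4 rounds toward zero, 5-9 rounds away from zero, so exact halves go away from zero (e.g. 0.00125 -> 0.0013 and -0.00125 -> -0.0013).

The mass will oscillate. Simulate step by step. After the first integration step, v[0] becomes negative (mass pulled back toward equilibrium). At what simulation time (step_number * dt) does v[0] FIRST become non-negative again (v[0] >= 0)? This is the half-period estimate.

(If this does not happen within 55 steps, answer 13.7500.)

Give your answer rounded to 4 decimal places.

Answer: 2.0000

Derivation:
Step 0: x=[4.4000] v=[0.0000]
Step 1: x=[4.0701] v=[-1.3195]
Step 2: x=[3.4676] v=[-2.4099]
Step 3: x=[2.6971] v=[-3.0819]
Step 4: x=[1.8924] v=[-3.2188]
Step 5: x=[1.1932] v=[-2.7969]
Step 6: x=[0.7209] v=[-1.8894]
Step 7: x=[0.5574] v=[-0.6539]
Step 8: x=[0.7312] v=[0.6951]
First v>=0 after going negative at step 8, time=2.0000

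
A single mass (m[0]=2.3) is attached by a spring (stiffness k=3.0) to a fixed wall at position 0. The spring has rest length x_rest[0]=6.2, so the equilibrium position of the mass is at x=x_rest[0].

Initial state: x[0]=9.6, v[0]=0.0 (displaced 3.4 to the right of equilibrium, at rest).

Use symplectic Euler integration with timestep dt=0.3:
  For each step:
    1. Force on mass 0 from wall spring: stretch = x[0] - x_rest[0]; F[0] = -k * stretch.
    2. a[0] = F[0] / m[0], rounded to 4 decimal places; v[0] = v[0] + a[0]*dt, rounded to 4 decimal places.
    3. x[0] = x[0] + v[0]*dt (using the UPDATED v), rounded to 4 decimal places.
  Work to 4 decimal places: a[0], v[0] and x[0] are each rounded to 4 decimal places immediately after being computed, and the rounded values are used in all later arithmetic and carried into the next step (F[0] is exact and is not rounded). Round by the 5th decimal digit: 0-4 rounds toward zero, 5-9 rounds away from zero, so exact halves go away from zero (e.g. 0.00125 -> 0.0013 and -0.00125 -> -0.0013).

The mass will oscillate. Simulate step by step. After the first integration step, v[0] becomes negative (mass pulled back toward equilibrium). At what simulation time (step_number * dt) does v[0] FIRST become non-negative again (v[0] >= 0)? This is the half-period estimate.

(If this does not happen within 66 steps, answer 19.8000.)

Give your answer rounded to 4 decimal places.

Step 0: x=[9.6000] v=[0.0000]
Step 1: x=[9.2009] v=[-1.3304]
Step 2: x=[8.4495] v=[-2.5047]
Step 3: x=[7.4340] v=[-3.3849]
Step 4: x=[6.2737] v=[-3.8678]
Step 5: x=[5.1047] v=[-3.8966]
Step 6: x=[4.0643] v=[-3.4680]
Step 7: x=[3.2746] v=[-2.6323]
Step 8: x=[2.8283] v=[-1.4876]
Step 9: x=[2.7778] v=[-0.1682]
Step 10: x=[3.1291] v=[1.1709]
First v>=0 after going negative at step 10, time=3.0000

Answer: 3.0000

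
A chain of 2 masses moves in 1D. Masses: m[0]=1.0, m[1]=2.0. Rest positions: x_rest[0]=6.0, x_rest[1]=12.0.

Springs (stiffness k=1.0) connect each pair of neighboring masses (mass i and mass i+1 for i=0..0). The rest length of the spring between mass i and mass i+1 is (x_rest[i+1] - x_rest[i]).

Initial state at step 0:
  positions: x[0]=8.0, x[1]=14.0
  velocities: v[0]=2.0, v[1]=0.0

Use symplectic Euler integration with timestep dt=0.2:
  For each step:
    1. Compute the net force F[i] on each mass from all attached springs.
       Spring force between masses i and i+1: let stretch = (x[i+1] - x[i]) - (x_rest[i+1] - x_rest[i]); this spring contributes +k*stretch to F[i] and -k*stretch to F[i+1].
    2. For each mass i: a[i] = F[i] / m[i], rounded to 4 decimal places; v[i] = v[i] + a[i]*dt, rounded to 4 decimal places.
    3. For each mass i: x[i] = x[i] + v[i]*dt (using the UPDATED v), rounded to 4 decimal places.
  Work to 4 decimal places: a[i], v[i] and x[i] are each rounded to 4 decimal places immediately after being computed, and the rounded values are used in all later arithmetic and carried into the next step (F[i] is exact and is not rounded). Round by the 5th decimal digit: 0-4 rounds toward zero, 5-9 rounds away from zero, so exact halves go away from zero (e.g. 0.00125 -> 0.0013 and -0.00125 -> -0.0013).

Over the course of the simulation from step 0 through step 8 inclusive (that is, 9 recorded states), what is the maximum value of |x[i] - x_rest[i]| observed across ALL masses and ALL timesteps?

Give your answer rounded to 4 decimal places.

Answer: 4.0796

Derivation:
Step 0: x=[8.0000 14.0000] v=[2.0000 0.0000]
Step 1: x=[8.4000 14.0000] v=[2.0000 0.0000]
Step 2: x=[8.7840 14.0080] v=[1.9200 0.0400]
Step 3: x=[9.1370 14.0315] v=[1.7648 0.1176]
Step 4: x=[9.4457 14.0771] v=[1.5437 0.2282]
Step 5: x=[9.6997 14.1501] v=[1.2700 0.3651]
Step 6: x=[9.8917 14.2541] v=[0.9601 0.5201]
Step 7: x=[10.0182 14.3909] v=[0.6326 0.6839]
Step 8: x=[10.0796 14.5602] v=[0.3071 0.8466]
Max displacement = 4.0796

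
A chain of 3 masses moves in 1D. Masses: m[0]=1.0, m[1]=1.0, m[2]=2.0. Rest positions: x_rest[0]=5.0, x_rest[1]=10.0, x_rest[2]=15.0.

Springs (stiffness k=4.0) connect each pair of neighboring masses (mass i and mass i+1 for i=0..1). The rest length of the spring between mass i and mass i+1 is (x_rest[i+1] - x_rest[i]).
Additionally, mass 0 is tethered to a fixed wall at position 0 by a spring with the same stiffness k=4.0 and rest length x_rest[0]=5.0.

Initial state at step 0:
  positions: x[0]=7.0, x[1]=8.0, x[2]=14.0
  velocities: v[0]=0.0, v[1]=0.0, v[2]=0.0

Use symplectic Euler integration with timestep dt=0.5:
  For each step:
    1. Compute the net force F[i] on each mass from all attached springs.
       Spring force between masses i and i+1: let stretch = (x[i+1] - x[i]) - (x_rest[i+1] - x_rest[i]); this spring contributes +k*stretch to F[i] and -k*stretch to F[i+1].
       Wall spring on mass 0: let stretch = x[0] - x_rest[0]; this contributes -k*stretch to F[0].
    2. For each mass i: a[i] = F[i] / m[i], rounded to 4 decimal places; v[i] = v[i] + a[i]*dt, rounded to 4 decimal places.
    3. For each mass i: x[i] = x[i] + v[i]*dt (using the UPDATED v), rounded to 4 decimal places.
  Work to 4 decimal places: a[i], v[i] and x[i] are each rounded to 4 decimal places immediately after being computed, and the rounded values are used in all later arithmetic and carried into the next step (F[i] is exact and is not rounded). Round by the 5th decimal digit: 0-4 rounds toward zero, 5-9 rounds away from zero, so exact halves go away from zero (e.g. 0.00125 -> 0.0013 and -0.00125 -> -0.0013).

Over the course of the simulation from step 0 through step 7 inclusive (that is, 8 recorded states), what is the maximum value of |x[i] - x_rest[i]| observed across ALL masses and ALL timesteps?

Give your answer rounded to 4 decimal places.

Answer: 4.1250

Derivation:
Step 0: x=[7.0000 8.0000 14.0000] v=[0.0000 0.0000 0.0000]
Step 1: x=[1.0000 13.0000 13.5000] v=[-12.0000 10.0000 -1.0000]
Step 2: x=[6.0000 6.5000 15.2500] v=[10.0000 -13.0000 3.5000]
Step 3: x=[5.5000 8.2500 15.1250] v=[-1.0000 3.5000 -0.2500]
Step 4: x=[2.2500 14.1250 14.0625] v=[-6.5000 11.7500 -2.1250]
Step 5: x=[8.6250 8.0625 15.5313] v=[12.7500 -12.1250 2.9375]
Step 6: x=[5.8125 10.0313 15.7657] v=[-5.6250 3.9376 0.4687]
Step 7: x=[1.4063 13.5157 15.6329] v=[-8.8124 6.9688 -0.2657]
Max displacement = 4.1250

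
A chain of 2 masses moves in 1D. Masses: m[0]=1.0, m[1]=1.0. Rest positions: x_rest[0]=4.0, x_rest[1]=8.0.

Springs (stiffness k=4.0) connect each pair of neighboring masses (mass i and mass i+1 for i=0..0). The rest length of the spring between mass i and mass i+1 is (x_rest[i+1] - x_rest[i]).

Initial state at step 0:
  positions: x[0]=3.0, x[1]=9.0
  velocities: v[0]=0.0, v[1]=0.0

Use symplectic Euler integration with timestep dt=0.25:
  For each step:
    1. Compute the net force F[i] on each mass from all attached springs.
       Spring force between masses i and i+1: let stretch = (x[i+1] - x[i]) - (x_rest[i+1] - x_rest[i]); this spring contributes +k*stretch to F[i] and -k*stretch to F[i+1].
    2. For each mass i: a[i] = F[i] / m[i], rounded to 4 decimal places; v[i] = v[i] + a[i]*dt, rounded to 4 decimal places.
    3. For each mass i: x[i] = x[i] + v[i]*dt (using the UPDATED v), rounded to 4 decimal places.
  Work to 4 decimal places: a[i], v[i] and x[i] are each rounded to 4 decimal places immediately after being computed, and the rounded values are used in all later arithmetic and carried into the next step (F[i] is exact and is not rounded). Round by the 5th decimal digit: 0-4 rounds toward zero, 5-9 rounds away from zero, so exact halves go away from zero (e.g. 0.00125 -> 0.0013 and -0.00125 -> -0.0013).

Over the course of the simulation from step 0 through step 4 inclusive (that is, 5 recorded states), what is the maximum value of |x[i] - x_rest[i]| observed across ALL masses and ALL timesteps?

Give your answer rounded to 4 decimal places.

Answer: 1.0625

Derivation:
Step 0: x=[3.0000 9.0000] v=[0.0000 0.0000]
Step 1: x=[3.5000 8.5000] v=[2.0000 -2.0000]
Step 2: x=[4.2500 7.7500] v=[3.0000 -3.0000]
Step 3: x=[4.8750 7.1250] v=[2.5000 -2.5000]
Step 4: x=[5.0625 6.9375] v=[0.7500 -0.7500]
Max displacement = 1.0625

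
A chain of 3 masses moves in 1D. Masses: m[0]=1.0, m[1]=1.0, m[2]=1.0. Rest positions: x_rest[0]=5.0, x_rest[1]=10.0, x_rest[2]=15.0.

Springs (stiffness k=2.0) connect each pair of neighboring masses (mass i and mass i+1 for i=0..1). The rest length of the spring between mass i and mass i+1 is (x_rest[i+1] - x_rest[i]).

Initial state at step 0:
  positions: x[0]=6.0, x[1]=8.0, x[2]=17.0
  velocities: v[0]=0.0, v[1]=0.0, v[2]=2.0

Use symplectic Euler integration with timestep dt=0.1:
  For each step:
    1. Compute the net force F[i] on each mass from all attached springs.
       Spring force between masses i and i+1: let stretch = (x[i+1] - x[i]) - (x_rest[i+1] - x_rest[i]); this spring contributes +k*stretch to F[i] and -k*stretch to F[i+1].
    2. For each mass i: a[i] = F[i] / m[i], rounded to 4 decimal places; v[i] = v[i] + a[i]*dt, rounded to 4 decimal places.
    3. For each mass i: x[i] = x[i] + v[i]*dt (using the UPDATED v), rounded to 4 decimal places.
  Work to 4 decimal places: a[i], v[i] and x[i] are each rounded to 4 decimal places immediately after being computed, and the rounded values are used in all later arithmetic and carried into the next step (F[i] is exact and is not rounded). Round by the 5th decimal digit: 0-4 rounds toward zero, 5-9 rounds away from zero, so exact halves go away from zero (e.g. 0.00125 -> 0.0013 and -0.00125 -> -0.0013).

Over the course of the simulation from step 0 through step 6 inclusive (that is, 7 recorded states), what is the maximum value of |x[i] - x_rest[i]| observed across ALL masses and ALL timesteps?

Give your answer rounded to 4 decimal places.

Step 0: x=[6.0000 8.0000 17.0000] v=[0.0000 0.0000 2.0000]
Step 1: x=[5.9400 8.1400 17.1200] v=[-0.6000 1.4000 1.2000]
Step 2: x=[5.8240 8.4156 17.1604] v=[-1.1600 2.7560 0.4040]
Step 3: x=[5.6598 8.8143 17.1259] v=[-1.6417 3.9866 -0.3450]
Step 4: x=[5.4587 9.3161 17.0252] v=[-2.0108 5.0180 -1.0073]
Step 5: x=[5.2348 9.8949 16.8703] v=[-2.2393 5.7883 -1.5491]
Step 6: x=[5.0041 10.5200 16.6759] v=[-2.3073 6.2514 -1.9442]
Max displacement = 2.1604

Answer: 2.1604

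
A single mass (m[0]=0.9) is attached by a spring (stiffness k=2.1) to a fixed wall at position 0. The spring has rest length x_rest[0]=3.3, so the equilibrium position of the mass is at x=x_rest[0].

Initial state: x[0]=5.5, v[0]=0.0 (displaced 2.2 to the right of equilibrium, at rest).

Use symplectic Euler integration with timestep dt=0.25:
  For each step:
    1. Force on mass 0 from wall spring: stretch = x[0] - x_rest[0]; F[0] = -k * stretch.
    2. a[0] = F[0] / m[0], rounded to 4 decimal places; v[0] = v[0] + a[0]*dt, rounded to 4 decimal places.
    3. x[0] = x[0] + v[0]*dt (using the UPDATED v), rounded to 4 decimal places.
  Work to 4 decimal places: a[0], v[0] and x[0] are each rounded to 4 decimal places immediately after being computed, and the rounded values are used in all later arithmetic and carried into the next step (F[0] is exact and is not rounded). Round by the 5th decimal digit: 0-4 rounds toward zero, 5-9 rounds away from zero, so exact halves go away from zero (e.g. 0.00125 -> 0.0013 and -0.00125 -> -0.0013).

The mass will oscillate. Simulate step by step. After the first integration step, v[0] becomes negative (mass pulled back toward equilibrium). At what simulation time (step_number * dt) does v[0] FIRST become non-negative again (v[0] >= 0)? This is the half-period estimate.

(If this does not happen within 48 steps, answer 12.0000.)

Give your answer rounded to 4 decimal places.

Answer: 2.2500

Derivation:
Step 0: x=[5.5000] v=[0.0000]
Step 1: x=[5.1792] v=[-1.2833]
Step 2: x=[4.5843] v=[-2.3795]
Step 3: x=[3.8021] v=[-3.1287]
Step 4: x=[2.9467] v=[-3.4216]
Step 5: x=[2.1428] v=[-3.2155]
Step 6: x=[1.5077] v=[-2.5405]
Step 7: x=[1.1340] v=[-1.4950]
Step 8: x=[1.0761] v=[-0.2315]
Step 9: x=[1.3426] v=[1.0658]
First v>=0 after going negative at step 9, time=2.2500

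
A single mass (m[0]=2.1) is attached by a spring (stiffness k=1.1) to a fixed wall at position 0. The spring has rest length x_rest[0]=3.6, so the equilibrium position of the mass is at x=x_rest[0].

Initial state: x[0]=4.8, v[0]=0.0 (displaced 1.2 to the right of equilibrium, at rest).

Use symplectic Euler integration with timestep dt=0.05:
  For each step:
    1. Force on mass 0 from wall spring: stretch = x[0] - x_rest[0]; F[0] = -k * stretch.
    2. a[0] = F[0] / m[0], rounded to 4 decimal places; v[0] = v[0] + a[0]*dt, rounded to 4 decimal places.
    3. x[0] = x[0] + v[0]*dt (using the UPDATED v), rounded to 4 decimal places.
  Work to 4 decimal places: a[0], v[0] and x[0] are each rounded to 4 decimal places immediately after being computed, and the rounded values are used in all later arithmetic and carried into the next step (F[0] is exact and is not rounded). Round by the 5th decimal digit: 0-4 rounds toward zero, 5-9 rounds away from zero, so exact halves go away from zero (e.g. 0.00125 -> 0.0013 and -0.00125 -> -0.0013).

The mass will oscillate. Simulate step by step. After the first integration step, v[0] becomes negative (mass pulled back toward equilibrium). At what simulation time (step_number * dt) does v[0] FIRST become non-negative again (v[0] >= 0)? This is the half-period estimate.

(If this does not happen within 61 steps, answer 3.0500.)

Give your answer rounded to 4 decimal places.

Answer: 3.0500

Derivation:
Step 0: x=[4.8000] v=[0.0000]
Step 1: x=[4.7984] v=[-0.0314]
Step 2: x=[4.7953] v=[-0.0628]
Step 3: x=[4.7906] v=[-0.0941]
Step 4: x=[4.7843] v=[-0.1253]
Step 5: x=[4.7765] v=[-0.1563]
Step 6: x=[4.7671] v=[-0.1871]
Step 7: x=[4.7562] v=[-0.2177]
Step 8: x=[4.7438] v=[-0.2480]
Step 9: x=[4.7299] v=[-0.2780]
Step 10: x=[4.7145] v=[-0.3076]
Step 11: x=[4.6977] v=[-0.3368]
Step 12: x=[4.6794] v=[-0.3656]
Step 13: x=[4.6597] v=[-0.3939]
Step 14: x=[4.6386] v=[-0.4217]
Step 15: x=[4.6162] v=[-0.4489]
Step 16: x=[4.5924] v=[-0.4755]
Step 17: x=[4.5673] v=[-0.5015]
Step 18: x=[4.5410] v=[-0.5268]
Step 19: x=[4.5134] v=[-0.5514]
Step 20: x=[4.4846] v=[-0.5753]
Step 21: x=[4.4547] v=[-0.5985]
Step 22: x=[4.4237] v=[-0.6209]
Step 23: x=[4.3916] v=[-0.6425]
Step 24: x=[4.3584] v=[-0.6632]
Step 25: x=[4.3242] v=[-0.6831]
Step 26: x=[4.2891] v=[-0.7021]
Step 27: x=[4.2531] v=[-0.7202]
Step 28: x=[4.2162] v=[-0.7373]
Step 29: x=[4.1785] v=[-0.7534]
Step 30: x=[4.1401] v=[-0.7686]
Step 31: x=[4.1010] v=[-0.7827]
Step 32: x=[4.0612] v=[-0.7958]
Step 33: x=[4.0208] v=[-0.8079]
Step 34: x=[3.9799] v=[-0.8189]
Step 35: x=[3.9385] v=[-0.8289]
Step 36: x=[3.8966] v=[-0.8378]
Step 37: x=[3.8543] v=[-0.8456]
Step 38: x=[3.8117] v=[-0.8523]
Step 39: x=[3.7688] v=[-0.8578]
Step 40: x=[3.7257] v=[-0.8622]
Step 41: x=[3.6824] v=[-0.8655]
Step 42: x=[3.6390] v=[-0.8677]
Step 43: x=[3.5956] v=[-0.8687]
Step 44: x=[3.5522] v=[-0.8686]
Step 45: x=[3.5088] v=[-0.8674]
Step 46: x=[3.4656] v=[-0.8650]
Step 47: x=[3.4225] v=[-0.8615]
Step 48: x=[3.3797] v=[-0.8569]
Step 49: x=[3.3371] v=[-0.8511]
Step 50: x=[3.2949] v=[-0.8442]
Step 51: x=[3.2531] v=[-0.8362]
Step 52: x=[3.2117] v=[-0.8271]
Step 53: x=[3.1709] v=[-0.8169]
Step 54: x=[3.1306] v=[-0.8057]
Step 55: x=[3.0909] v=[-0.7934]
Step 56: x=[3.0519] v=[-0.7801]
Step 57: x=[3.0136] v=[-0.7657]
Step 58: x=[2.9761] v=[-0.7503]
Step 59: x=[2.9394] v=[-0.7340]
Step 60: x=[2.9036] v=[-0.7167]
Step 61: x=[2.8687] v=[-0.6985]
v[0] did not become non-negative within 61 steps; using fallback time=3.0500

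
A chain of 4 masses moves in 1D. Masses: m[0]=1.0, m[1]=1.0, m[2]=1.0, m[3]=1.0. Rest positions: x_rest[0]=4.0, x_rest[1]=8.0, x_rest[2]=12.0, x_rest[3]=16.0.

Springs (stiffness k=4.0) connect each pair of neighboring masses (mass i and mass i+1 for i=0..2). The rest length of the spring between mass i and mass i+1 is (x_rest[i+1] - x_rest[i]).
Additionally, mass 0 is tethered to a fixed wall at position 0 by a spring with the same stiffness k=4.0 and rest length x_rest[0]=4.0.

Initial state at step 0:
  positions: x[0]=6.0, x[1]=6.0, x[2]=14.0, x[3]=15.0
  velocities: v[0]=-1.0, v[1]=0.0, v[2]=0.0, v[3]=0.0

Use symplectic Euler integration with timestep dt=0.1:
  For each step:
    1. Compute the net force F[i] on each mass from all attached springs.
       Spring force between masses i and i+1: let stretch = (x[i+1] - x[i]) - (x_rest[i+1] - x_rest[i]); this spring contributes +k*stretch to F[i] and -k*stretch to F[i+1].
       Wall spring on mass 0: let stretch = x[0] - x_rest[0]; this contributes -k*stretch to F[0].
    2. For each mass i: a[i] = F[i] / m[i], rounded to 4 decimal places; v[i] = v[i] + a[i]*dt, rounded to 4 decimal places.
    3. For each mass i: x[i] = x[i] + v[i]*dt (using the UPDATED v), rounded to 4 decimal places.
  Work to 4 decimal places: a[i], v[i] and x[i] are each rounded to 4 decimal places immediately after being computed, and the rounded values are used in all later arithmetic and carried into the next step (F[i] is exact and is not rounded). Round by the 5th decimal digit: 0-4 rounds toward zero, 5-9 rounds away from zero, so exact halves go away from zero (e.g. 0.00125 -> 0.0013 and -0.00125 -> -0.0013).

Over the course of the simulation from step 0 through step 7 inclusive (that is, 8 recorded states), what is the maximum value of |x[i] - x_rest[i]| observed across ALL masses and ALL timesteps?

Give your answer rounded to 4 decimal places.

Answer: 2.1991

Derivation:
Step 0: x=[6.0000 6.0000 14.0000 15.0000] v=[-1.0000 0.0000 0.0000 0.0000]
Step 1: x=[5.6600 6.3200 13.7200 15.1200] v=[-3.4000 3.2000 -2.8000 1.2000]
Step 2: x=[5.1200 6.9096 13.2000 15.3440] v=[-5.4000 5.8960 -5.2000 2.2400]
Step 3: x=[4.4468 7.6792 12.5141 15.6422] v=[-6.7322 7.6963 -6.8586 2.9824]
Step 4: x=[3.7250 8.5129 11.7600 15.9753] v=[-7.2180 8.3373 -7.5413 3.3312]
Step 5: x=[3.0457 9.2850 11.0446 16.2998] v=[-6.7928 7.7210 -7.1540 3.2451]
Step 6: x=[2.4942 9.8779 10.4690 16.5741] v=[-5.5154 5.9291 -5.7558 2.7430]
Step 7: x=[2.1382 10.1991 10.1140 16.7642] v=[-3.5596 3.2121 -3.5502 1.9010]
Max displacement = 2.1991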